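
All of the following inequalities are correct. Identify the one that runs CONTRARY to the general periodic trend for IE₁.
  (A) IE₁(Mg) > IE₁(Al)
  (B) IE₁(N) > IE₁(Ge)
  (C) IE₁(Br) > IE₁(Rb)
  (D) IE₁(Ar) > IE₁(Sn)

The general trend: IE₁ increases across a period and decreases down a group.
(A) Mg (period 3, group 2) vs Al (period 3, group 13): the stated order contradicts the simple trend.
(B) N (period 2, group 15) vs Ge (period 4, group 14): the stated order agrees with the simple trend.
(C) Br (period 4, group 17) vs Rb (period 5, group 1): the stated order agrees with the simple trend.
(D) Ar (period 3, group 18) vs Sn (period 5, group 14): the stated order agrees with the simple trend.
The exception is (A): Al's single 3p electron is easier to remove than one from Mg's filled 3s².

(A)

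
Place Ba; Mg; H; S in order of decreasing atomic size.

H is in period 1, group 1; Mg is in period 3, group 2; S is in period 3, group 16; Ba is in period 6, group 2.
Moving right in a period, electrons are added to the same shell under a stronger nuclear pull, so atoms get smaller; moving down, a new shell is opened and atoms get larger.
These span different periods and groups, so the two trends combine.
S > H: period and group pull opposite ways; the down-group shift dominates (103 vs 32 pm).
Mg > S: both are in period 3; the period trend gives Mg the larger value.
Ba > Mg: Ba sits below Mg in group 2, so the down-group effect alone puts Ba larger.
Tabulated atomic radius (pm): H 32, Mg 139, S 103, Ba 196.
So from largest to smallest: Ba > Mg > S > H.

Ba, Mg, S, H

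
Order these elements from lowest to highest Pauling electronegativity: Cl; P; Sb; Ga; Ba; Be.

Ba < Be < Ga < Sb < P < Cl

Be is in period 2, group 2; P is in period 3, group 15; Cl is in period 3, group 17; Ga is in period 4, group 13; Sb is in period 5, group 15; Ba is in period 6, group 2.
Smaller atoms with higher effective nuclear charge are more electronegative.
These span different periods and groups, so the two trends combine.
Be > Ba: they share group 2; the group trend gives Be the larger value.
Ga > Be: the two effects oppose for this pair; the across-period effect wins (1.81 vs 1.57).
Sb > Ga: period and group pull opposite ways; the across-period shift dominates (2.05 vs 1.81).
P > Sb: P sits above Sb in group 15, so the down-group effect alone puts P higher.
Cl > P: Cl lies to the right of P in period 3, so the across-period effect alone puts Cl higher.
For reference (Pauling): Be 1.57, P 2.19, Cl 3.16, Ga 1.81, Sb 2.05, Ba 0.89.
So from lowest to highest: Ba < Be < Ga < Sb < P < Cl.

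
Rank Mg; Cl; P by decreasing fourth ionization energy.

The fourth ionization energy removes an electron from the +3 ion. For each element: Mg³⁺ is already 1 electron into the core; Cl³⁺ still has 4 valence electrons; P³⁺ still has 2 valence electrons.
Pulling an electron out of a noble-gas core costs far more than removing a remaining valence electron, so Mg sits at the high end of IE_4.
Valence configurations: Cl³⁺ [Ne]3s²3p², P³⁺ [Ne]3s².
Tabulated IE_4 (kJ/mol): Mg 10543, Cl 5159, P 4964.
Putting it together, IE_4: P < Cl < Mg.

Mg > Cl > P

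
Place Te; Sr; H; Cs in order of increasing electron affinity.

H is in period 1, group 1; Sr is in period 5, group 2; Te is in period 5, group 16; Cs is in period 6, group 1.
EA tends to increase across a period and decrease down a group, though the pattern is less regular than for IE or radius.
Here both period and group differ, so the two effects have to be weighed against each other.
Cs > Sr: this pair runs against the simple trend — see the exception note.
H > Cs: they share group 1; the group trend gives H the larger value.
Te > H: the two effects oppose for this pair; the across-period effect wins (190 vs 73 kJ/mol).
Note the exception: Cs has a higher electron affinity than Sr, contrary to the simple trend — adding an electron to Sr (ns²) has to open a new, higher-energy np subshell, which is unfavourable.
Tabulated electron affinity (kJ/mol): H 73, Sr 5, Te 190, Cs 46.
So from lowest to highest: Sr < Cs < H < Te.

Sr < Cs < H < Te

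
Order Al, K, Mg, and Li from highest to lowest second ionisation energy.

After 1 electron has been removed, what remains? Al⁺ still has 2 valence electrons; K⁺ is the bare [Ar] core; Mg⁺ still has 1 valence electron; Li⁺ is the bare [He] core.
Pulling an electron out of a noble-gas core costs far more than removing a remaining valence electron, so K and Li sit at the high end of IE_2.
Valence configurations: Al⁺ [Ne]3s², Mg⁺ [Ne]3s¹.
Tabulated IE_2 (kJ/mol): Al 1817, K 3052, Mg 1451, Li 7298.
Putting it together, IE_2: Mg < Al < K < Li.

Li, K, Al, Mg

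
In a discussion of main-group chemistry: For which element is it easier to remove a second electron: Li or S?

The second ionization energy removes an electron from the +1 ion. For each element: Li⁺ is the bare [He] core; S⁺ still has 5 valence electrons.
Core electrons are held far more tightly than valence electrons, so Li tops the IE_2 order.
The numbers (kJ/mol): Li 7298, S 2252.
Putting it together, IE_2: S < Li.

S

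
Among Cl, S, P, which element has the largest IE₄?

Cl

After 3 electrons have been removed, what remains? Cl³⁺ still has 4 valence electrons; S³⁺ still has 3 valence electrons; P³⁺ still has 2 valence electrons.
All are still removing valence electrons, so compare the +3 ions as you would atoms: IE_4 generally rises across a period (higher Z_eff) and falls down a group (larger shell), subject to the usual subshell exceptions.
Valence configurations: Cl³⁺ [Ne]3s²3p², S³⁺ [Ne]3s²3p¹, P³⁺ [Ne]3s².
S³⁺ loses a lone 3p electron whereas P³⁺ must break into a filled 3s² pair, so IE_4(P) > IE_4(S) even though S has the higher nuclear charge.
Tabulated IE_4 (kJ/mol): Cl 5159, S 4556, P 4964.
Putting it together, IE_4: S < P < Cl.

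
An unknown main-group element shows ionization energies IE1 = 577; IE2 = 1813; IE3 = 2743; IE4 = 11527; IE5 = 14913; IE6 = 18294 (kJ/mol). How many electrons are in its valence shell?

3

Look for the largest jump between consecutive ionization energies: IE4/IE3 ≈ 4.2, far larger than any earlier ratio.
That jump marks the point where a core electron is being removed. So the atom has 3 valence electrons.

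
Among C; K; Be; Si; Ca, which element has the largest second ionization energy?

After 1 electron has been removed, what remains? C⁺ still has 3 valence electrons; K⁺ is the bare [Ar] core; Be⁺ still has 1 valence electron; Si⁺ still has 3 valence electrons; Ca⁺ still has 1 valence electron.
Pulling an electron out of a noble-gas core costs far more than removing a remaining valence electron, so K sits at the high end of IE_2.
Valence configurations: C⁺ [He]2s²2p¹, Be⁺ [He]2s¹, Si⁺ [Ne]3s²3p¹, Ca⁺ [Ar]4s¹.
Approximate IE_2 values (kJ/mol): C 2353, K 3052, Be 1757, Si 1577, Ca 1145.
Overall IE_2 order: Ca < Si < Be < C < K.

K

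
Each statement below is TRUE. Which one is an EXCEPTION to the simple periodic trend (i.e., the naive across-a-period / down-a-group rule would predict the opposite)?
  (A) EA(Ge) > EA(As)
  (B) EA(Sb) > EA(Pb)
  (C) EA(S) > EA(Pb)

(A)

The general trend: electron affinity increases across a period and decreases down a group.
(A) Ge (period 4, group 14) vs As (period 4, group 15): the stated order contradicts the simple trend.
(B) Sb (period 5, group 15) vs Pb (period 6, group 14): the stated order agrees with the simple trend.
(C) S (period 3, group 16) vs Pb (period 6, group 14): the stated order agrees with the simple trend.
The exception is (A): adding an electron to As's half-filled 4p³ is unfavourable, so Ge (4p²) has the more exothermic EA.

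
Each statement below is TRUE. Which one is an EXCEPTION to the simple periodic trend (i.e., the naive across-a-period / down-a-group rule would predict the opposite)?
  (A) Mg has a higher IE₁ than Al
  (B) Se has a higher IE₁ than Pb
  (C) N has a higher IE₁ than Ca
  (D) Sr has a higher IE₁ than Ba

The general trend: IE₁ increases across a period and decreases down a group.
(A) Mg (period 3, group 2) vs Al (period 3, group 13): the stated order contradicts the simple trend.
(B) Se (period 4, group 16) vs Pb (period 6, group 14): the stated order agrees with the simple trend.
(C) N (period 2, group 15) vs Ca (period 4, group 2): the stated order agrees with the simple trend.
(D) Sr (period 5, group 2) vs Ba (period 6, group 2): the stated order agrees with the simple trend.
The exception is (A): Al's single 3p electron is easier to remove than one from Mg's filled 3s².

(A)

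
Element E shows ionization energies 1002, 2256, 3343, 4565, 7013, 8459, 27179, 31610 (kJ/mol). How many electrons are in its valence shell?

Look for the largest jump between consecutive ionization energies: IE7/IE6 ≈ 3.2, far larger than any earlier ratio.
That jump marks the point where a core electron is being removed. So the atom has 6 valence electrons.

6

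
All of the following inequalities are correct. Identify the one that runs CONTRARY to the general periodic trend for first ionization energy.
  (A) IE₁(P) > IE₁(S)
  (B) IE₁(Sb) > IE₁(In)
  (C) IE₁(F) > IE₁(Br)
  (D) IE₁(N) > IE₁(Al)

(A)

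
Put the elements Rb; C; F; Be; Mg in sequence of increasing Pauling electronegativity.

Be is in period 2, group 2; C is in period 2, group 14; F is in period 2, group 17; Mg is in period 3, group 2; Rb is in period 5, group 1.
Atoms toward the upper right of the periodic table pull bonding electrons most strongly.
Here both period and group differ, so the two effects have to be weighed against each other.
Mg > Rb: relative to Rb, both the across-period and down-group shifts push Mg's electronegativity up.
Be > Mg: they share group 2; the group trend gives Be the larger value.
C > Be: both are in period 2; the period trend gives C the larger value.
F > C: both are in period 2; the period trend gives F the larger value.
Approximate values (Pauling): Be 1.57, C 2.55, F 3.98, Mg 1.31, Rb 0.82.
So from lowest to highest: Rb < Mg < Be < C < F.

Rb, Mg, Be, C, F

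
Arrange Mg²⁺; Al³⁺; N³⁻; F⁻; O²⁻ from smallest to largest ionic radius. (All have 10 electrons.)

Al³⁺, Mg²⁺, F⁻, O²⁻, N³⁻

All of these have 10 electrons, so size is governed by nuclear charge alone: the more protons, the stronger the pull on the same electron cloud, and the smaller the ion.
Nuclear charges: Al³⁺ (Z=13), Mg²⁺ (Z=12), F⁻ (Z=9), O²⁻ (Z=8), N³⁻ (Z=7).
Smallest to largest: Al³⁺ < Mg²⁺ < F⁻ < O²⁻ < N³⁻.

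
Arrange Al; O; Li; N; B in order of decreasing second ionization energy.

The second ionization energy removes an electron from the +1 ion. For each element: Al⁺ still has 2 valence electrons; O⁺ still has 5 valence electrons; Li⁺ is the bare [He] core; N⁺ still has 4 valence electrons; B⁺ still has 2 valence electrons.
Breaking into a closed-shell core is much more expensive than removing a leftover valence electron — Li has the largest IE_2 here.
Valence configurations: Al⁺ [Ne]3s², O⁺ [He]2s²2p³, N⁺ [He]2s²2p², B⁺ [He]2s².
Tabulated IE_2 (kJ/mol): Al 1817, O 3388, Li 7298, N 2856, B 2427.
Hence IE_2: Al < B < N < O < Li.

Li > O > N > B > Al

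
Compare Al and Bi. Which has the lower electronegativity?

Al

Electronegativity increases across a period and decreases down a group, tracking effective nuclear charge and atomic size.
Here both period and group differ, so the two effects have to be weighed against each other.
Bi > Al: period and group pull opposite ways; the across-period shift dominates (2.02 vs 1.61).
Approximate values (Pauling): Al 1.61, Bi 2.02.
So Al has the lower electronegativity (Al < Bi).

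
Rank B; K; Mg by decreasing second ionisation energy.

K, B, Mg

Consider each +1 ion: B⁺ still has 2 valence electrons; K⁺ is the bare [Ar] core; Mg⁺ still has 1 valence electron.
Core electrons are held far more tightly than valence electrons, so K tops the IE_2 order.
Valence configurations: B⁺ [He]2s², Mg⁺ [Ne]3s¹.
Approximate IE_2 values (kJ/mol): B 2427, K 3052, Mg 1451.
Hence IE_2: Mg < B < K.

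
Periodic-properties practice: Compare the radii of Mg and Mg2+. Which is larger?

Mg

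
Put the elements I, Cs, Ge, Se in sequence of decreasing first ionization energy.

I > Se > Ge > Cs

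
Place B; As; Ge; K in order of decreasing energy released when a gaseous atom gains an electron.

Ge, As, K, B

B is in period 2, group 13; K is in period 4, group 1; Ge is in period 4, group 14; As is in period 4, group 15.
Electron affinity generally becomes more exothermic across a period toward the halogens and less exothermic down a group.
Neither a single period nor a single group — weigh both effects.
K > B: this pair runs against the simple trend — see the exception note.
As > K: As lies to the right of K in period 4, so the across-period effect alone puts As higher.
Ge > As: this pair runs against the simple trend — see the exception note.
Note the exception: K has a higher electron affinity than B, contrary to the simple trend — B's ns²np¹ configuration gives only a small electron affinity — the sparsely filled np subshell binds an added electron weakly.
Note the exception: Ge has a higher electron affinity than As, contrary to the simple trend — adding an electron to As's half-filled 4p³ is unfavourable, so Ge (4p²) has the more exothermic EA.
For reference (kJ/mol): B 27, K 48, Ge 119, As 78.
So from highest to lowest: Ge > As > K > B.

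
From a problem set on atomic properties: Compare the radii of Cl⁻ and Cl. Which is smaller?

Cl

Forming Cl⁻ adds 1 electron to Cl. More electron–electron repulsion in the same shell, with unchanged nuclear charge, lets the cloud expand.
An anion is larger than its parent atom: Cl⁻ > Cl.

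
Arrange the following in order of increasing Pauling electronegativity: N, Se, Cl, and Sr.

Sr < Se < N < Cl

Smaller atoms with higher effective nuclear charge are more electronegative.
These span different periods and groups, so the two trends combine.
Se > Sr: both effects reinforce here, so Se is clearly the higher of the two.
N > Se: period and group pull opposite ways; the down-group shift dominates (3.04 vs 2.55).
Cl > N: the two effects oppose for this pair; the across-period effect wins (3.16 vs 3.04).
Tabulated electronegativity (Pauling): N 3.04, Cl 3.16, Se 2.55, Sr 0.95.
So from lowest to highest: Sr < Se < N < Cl.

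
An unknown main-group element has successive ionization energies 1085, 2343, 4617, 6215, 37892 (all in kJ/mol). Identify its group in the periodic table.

Look for the largest jump between consecutive ionization energies: IE5/IE4 ≈ 6.1, far larger than any earlier ratio.
That jump marks the point where a core electron is being removed. So the atom has 4 valence electrons.
A main-group element with 4 valence electrons is in group 14.

Group 14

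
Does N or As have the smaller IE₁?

N is in period 2, group 15; As is in period 4, group 15.
Removing the outermost electron gets harder across a period and easier down a group.
All are in group 15, so first ionization energy increases up the group.
So As has the smaller IE₁ (As < N).

As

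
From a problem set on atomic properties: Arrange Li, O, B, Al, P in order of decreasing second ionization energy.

Li, O, B, P, Al

Consider each +1 ion: Li⁺ is the bare [He] core; O⁺ still has 5 valence electrons; B⁺ still has 2 valence electrons; Al⁺ still has 2 valence electrons; P⁺ still has 4 valence electrons.
Pulling an electron out of a noble-gas core costs far more than removing a remaining valence electron, so Li sits at the high end of IE_2.
Valence configurations: O⁺ [He]2s²2p³, B⁺ [He]2s², Al⁺ [Ne]3s², P⁺ [Ne]3s²3p².
Tabulated IE_2 (kJ/mol): Li 7298, O 3388, B 2427, Al 1817, P 1907.
Overall IE_2 order: Al < P < B < O < Li.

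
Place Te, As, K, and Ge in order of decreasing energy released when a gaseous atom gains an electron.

Te, Ge, As, K

EA tends to increase across a period and decrease down a group, though the pattern is less regular than for IE or radius.
Neither a single period nor a single group — weigh both effects.
As > K: both are in period 4; the period trend gives As the larger value.
Ge > As: this pair runs against the simple trend — see the exception note.
Te > Ge: period and group pull opposite ways; the across-period shift dominates (190 vs 119 kJ/mol).
Note the exception: Ge has a higher electron affinity than As, contrary to the simple trend — adding an electron to As's half-filled 4p³ is unfavourable, so Ge (4p²) has the more exothermic EA.
Tabulated electron affinity (kJ/mol): K 48, Ge 119, As 78, Te 190.
So from highest to lowest: Te > Ge > As > K.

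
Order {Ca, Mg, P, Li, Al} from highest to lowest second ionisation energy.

Li > P > Al > Mg > Ca

The second ionization energy removes an electron from the +1 ion. For each element: Ca⁺ still has 1 valence electron; Mg⁺ still has 1 valence electron; P⁺ still has 4 valence electrons; Li⁺ is the bare [He] core; Al⁺ still has 2 valence electrons.
Core electrons are held far more tightly than valence electrons, so Li tops the IE_2 order.
Valence configurations: Ca⁺ [Ar]4s¹, Mg⁺ [Ne]3s¹, P⁺ [Ne]3s²3p², Al⁺ [Ne]3s².
Approximate IE_2 values (kJ/mol): Ca 1145, Mg 1451, P 1907, Li 7298, Al 1817.
Hence IE_2: Ca < Mg < Al < P < Li.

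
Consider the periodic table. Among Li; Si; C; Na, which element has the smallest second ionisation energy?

Consider each +1 ion: Li⁺ is the bare [He] core; Si⁺ still has 3 valence electrons; C⁺ still has 3 valence electrons; Na⁺ is the bare [Ne] core.
Breaking into a closed-shell core is much more expensive than removing a leftover valence electron — Na and Li have the largest IE_2 here.
Valence configurations: Si⁺ [Ne]3s²3p¹, C⁺ [He]2s²2p¹.
The numbers (kJ/mol): Li 7298, Si 1577, C 2353, Na 4562.
Putting it together, IE_2: Si < C < Na < Li.

Si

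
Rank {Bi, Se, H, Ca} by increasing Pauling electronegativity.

Ca < Bi < H < Se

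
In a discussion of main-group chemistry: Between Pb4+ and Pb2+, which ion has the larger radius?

Pb2+

Both ions have Z = 82 protons, but Pb4+ has lost more electrons, so its remaining electrons feel a larger effective nuclear charge per electron and are pulled in more tightly.
Higher positive charge → smaller ion, so Pb2+ > Pb4+.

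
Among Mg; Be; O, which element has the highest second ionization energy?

O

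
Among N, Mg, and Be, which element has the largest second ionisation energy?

Consider each +1 ion: N⁺ still has 4 valence electrons; Mg⁺ still has 1 valence electron; Be⁺ still has 1 valence electron.
All are still removing valence electrons, so compare the +1 ions as you would atoms: IE_2 generally rises across a period (higher Z_eff) and falls down a group (larger shell), subject to the usual subshell exceptions.
Valence configurations: N⁺ [He]2s²2p², Mg⁺ [Ne]3s¹, Be⁺ [He]2s¹.
Approximate IE_2 values (kJ/mol): N 2856, Mg 1451, Be 1757.
Putting it together, IE_2: Mg < Be < N.

N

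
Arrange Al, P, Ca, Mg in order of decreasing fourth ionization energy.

Consider each +3 ion: Al³⁺ is the bare [Ne] core; P³⁺ still has 2 valence electrons; Ca³⁺ is already 1 electron into the core; Mg³⁺ is already 1 electron into the core.
Breaking into a closed-shell core is much more expensive than removing a leftover valence electron — Ca, Mg and Al have the largest IE_4 here.
The numbers (kJ/mol): Al 11577, P 4964, Ca 6491, Mg 10543.
Hence IE_4: P < Ca < Mg < Al.

Al, Mg, Ca, P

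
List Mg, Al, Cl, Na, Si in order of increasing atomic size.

Cl, Si, Al, Mg, Na

Na is in period 3, group 1; Mg is in period 3, group 2; Al is in period 3, group 13; Si is in period 3, group 14; Cl is in period 3, group 17.
Atomic radius shrinks across a period as nuclear charge pulls the same shell inward, and grows down a group as new shells are added.
All lie in period 3, so atomic radius increases right to left.
So from smallest to largest: Cl < Si < Al < Mg < Na.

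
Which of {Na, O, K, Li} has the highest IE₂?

Li

IE_2 is the cost of taking one more electron from the +1 cation: Na⁺ is the bare [Ne] core; O⁺ still has 5 valence electrons; K⁺ is the bare [Ar] core; Li⁺ is the bare [He] core.
Usually core removal costs more than valence removal, but here the competition is close: a tightly held n=2 valence electron can cost more to remove than an n=3 core electron, so the actual values have to decide it.
Approximate IE_2 values (kJ/mol): Na 4562, O 3388, K 3052, Li 7298.
Overall IE_2 order: K < O < Na < Li.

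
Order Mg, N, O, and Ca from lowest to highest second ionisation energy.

IE_2 is the cost of taking one more electron from the +1 cation: Mg⁺ still has 1 valence electron; N⁺ still has 4 valence electrons; O⁺ still has 5 valence electrons; Ca⁺ still has 1 valence electron.
All are still removing valence electrons, so compare the +1 ions as you would atoms: IE_2 generally rises across a period (higher Z_eff) and falls down a group (larger shell), subject to the usual subshell exceptions.
Valence configurations: Mg⁺ [Ne]3s¹, N⁺ [He]2s²2p², O⁺ [He]2s²2p³, Ca⁺ [Ar]4s¹.
The numbers (kJ/mol): Mg 1451, N 2856, O 3388, Ca 1145.
So the second ionization energies run Ca < Mg < N < O.

Ca < Mg < N < O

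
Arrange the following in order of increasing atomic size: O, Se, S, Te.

O is in period 2, group 16; S is in period 3, group 16; Se is in period 4, group 16; Te is in period 5, group 16.
Radius decreases left→right (rising Z_eff, same n) and increases top→bottom (higher n).
All are in group 16, so atomic radius increases down the group.
So from smallest to largest: O < S < Se < Te.

O < S < Se < Te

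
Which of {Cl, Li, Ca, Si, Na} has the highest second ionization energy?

Li

After 1 electron has been removed, what remains? Cl⁺ still has 6 valence electrons; Li⁺ is the bare [He] core; Ca⁺ still has 1 valence electron; Si⁺ still has 3 valence electrons; Na⁺ is the bare [Ne] core.
Core electrons are held far more tightly than valence electrons, so Na and Li top the IE_2 order.
Valence configurations: Cl⁺ [Ne]3s²3p⁴, Ca⁺ [Ar]4s¹, Si⁺ [Ne]3s²3p¹.
The numbers (kJ/mol): Cl 2298, Li 7298, Ca 1145, Si 1577, Na 4562.
Overall IE_2 order: Ca < Si < Cl < Na < Li.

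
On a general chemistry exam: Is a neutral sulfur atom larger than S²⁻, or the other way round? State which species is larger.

S²⁻

Forming S²⁻ adds 2 electrons to S. More electron–electron repulsion in the same shell, with unchanged nuclear charge, lets the cloud expand.
An anion is larger than its parent atom: S²⁻ > S.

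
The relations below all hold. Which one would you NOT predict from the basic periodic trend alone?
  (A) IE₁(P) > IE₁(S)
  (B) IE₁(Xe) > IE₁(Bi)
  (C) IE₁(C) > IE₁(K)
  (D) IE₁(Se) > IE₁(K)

The general trend: first ionisation energy increases across a period and decreases down a group.
(A) P (period 3, group 15) vs S (period 3, group 16): the stated order contradicts the simple trend.
(B) Xe (period 5, group 18) vs Bi (period 6, group 15): the stated order agrees with the simple trend.
(C) C (period 2, group 14) vs K (period 4, group 1): the stated order agrees with the simple trend.
(D) Se (period 4, group 16) vs K (period 4, group 1): the stated order agrees with the simple trend.
The exception is (A): S (3p⁴) ionizes more easily than half-filled P (3p³) because the paired 3p electron in S is pushed out by e⁻–e⁻ repulsion.

(A)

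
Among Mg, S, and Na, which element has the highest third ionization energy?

Mg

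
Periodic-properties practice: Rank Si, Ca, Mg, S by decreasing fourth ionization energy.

IE_4 is the cost of taking one more electron from the +3 cation: Si³⁺ still has 1 valence electron; Ca³⁺ is already 1 electron into the core; Mg³⁺ is already 1 electron into the core; S³⁺ still has 3 valence electrons.
Pulling an electron out of a noble-gas core costs far more than removing a remaining valence electron, so Ca and Mg sit at the high end of IE_4.
Valence configurations: Si³⁺ [Ne]3s¹, S³⁺ [Ne]3s²3p¹.
Tabulated IE_4 (kJ/mol): Si 4356, Ca 6491, Mg 10543, S 4556.
So the fourth ionization energies run Si < S < Ca < Mg.

Mg > Ca > S > Si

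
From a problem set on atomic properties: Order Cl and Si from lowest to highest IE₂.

Consider each +1 ion: Cl⁺ still has 6 valence electrons; Si⁺ still has 3 valence electrons.
All are still removing valence electrons, so compare the +1 ions as you would atoms: IE_2 generally rises across a period (higher Z_eff) and falls down a group (larger shell), subject to the usual subshell exceptions.
Valence configurations: Cl⁺ [Ne]3s²3p⁴, Si⁺ [Ne]3s²3p¹.
Tabulated IE_2 (kJ/mol): Cl 2298, Si 1577.
Putting it together, IE_2: Si < Cl.

Si, Cl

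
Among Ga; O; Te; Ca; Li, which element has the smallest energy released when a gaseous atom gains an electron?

Ca

Li is in period 2, group 1; O is in period 2, group 16; Ca is in period 4, group 2; Ga is in period 4, group 13; Te is in period 5, group 16.
Atoms with high Z_eff and room in the valence shell (especially the halogens) have the most exothermic electron affinities.
Neither a single period nor a single group — weigh both effects.
Ga > Ca: Ga lies to the right of Ca in period 4, so the across-period effect alone puts Ga higher.
Li > Ga: the two effects oppose for this pair; the down-group effect wins (60 vs 29 kJ/mol).
O > Li: O lies to the right of Li in period 2, so the across-period effect alone puts O higher.
Te > O: this pair runs against the simple trend — see the exception note.
Note the exception: Te has a higher electron affinity than O, contrary to the simple trend — O's compact 2p subshell gives strong electron–electron repulsion on the added electron.
Tabulated electron affinity (kJ/mol): Li 60, O 141, Ca 2, Ga 29, Te 190.
The smallest energy released when a gaseous atom gains an electron among these belongs to Ca.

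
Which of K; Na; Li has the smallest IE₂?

K

The second ionization energy removes an electron from the +1 ion. For each element: K⁺ is the bare [Ar] core; Na⁺ is the bare [Ne] core; Li⁺ is the bare [He] core.
All of these are removing an electron from a noble-gas core or deeper; the smaller core (lower principal quantum number) is held far more tightly, and within a period the higher nuclear charge binds the same core more tightly.
The numbers (kJ/mol): K 3052, Na 4562, Li 7298.
Overall IE_2 order: K < Na < Li.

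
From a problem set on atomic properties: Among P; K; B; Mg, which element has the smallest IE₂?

Mg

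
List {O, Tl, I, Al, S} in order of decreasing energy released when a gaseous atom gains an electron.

Atoms with high Z_eff and room in the valence shell (especially the halogens) have the most exothermic electron affinities.
Here both period and group differ, so the two effects have to be weighed against each other.
Al > Tl: they share group 13; the group trend gives Al the larger value.
O > Al: both effects reinforce here, so O is clearly the higher of the two.
S > O: this pair runs against the simple trend — see the exception note.
I > S: period and group pull opposite ways; the across-period shift dominates (295 vs 200 kJ/mol).
Note the exception: S has a higher electron affinity than O, contrary to the simple trend — the compact 2p subshell of O repels the added electron more than S's larger 3p does.
For reference (kJ/mol): O 141, Al 42, S 200, I 295, Tl 19.
So from highest to lowest: I > S > O > Al > Tl.

I, S, O, Al, Tl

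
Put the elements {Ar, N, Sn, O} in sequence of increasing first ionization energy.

Sn < O < N < Ar

N is in period 2, group 15; O is in period 2, group 16; Ar is in period 3, group 18; Sn is in period 5, group 14.
First ionization energy rises across a period (greater Z_eff holds electrons more tightly) and falls down a group (valence electrons are farther from the nucleus).
Here both period and group differ, so the two effects have to be weighed against each other.
O > Sn: both effects reinforce here, so O is clearly the higher of the two.
N > O: this pair runs against the simple trend — see the exception note.
Ar > N: the two effects oppose for this pair; the across-period effect wins (1521 vs 1402 kJ/mol).
Note the exception: N has a higher first ionization energy than O, contrary to the simple trend — pairing an electron in O's 2p⁴ costs repulsion energy, so O ionizes more easily than half-filled N (2p³).
Tabulated first ionization energy (kJ/mol): N 1402, O 1314, Ar 1521, Sn 709.
So from lowest to highest: Sn < O < N < Ar.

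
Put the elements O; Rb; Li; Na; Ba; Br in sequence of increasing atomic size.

Li is in period 2, group 1; O is in period 2, group 16; Na is in period 3, group 1; Br is in period 4, group 17; Rb is in period 5, group 1; Ba is in period 6, group 2.
Atomic radius shrinks across a period as nuclear charge pulls the same shell inward, and grows down a group as new shells are added.
Here both period and group differ, so the two effects have to be weighed against each other.
Br > O: period and group pull opposite ways; the down-group shift dominates (114 vs 63 pm).
Li > Br: period and group pull opposite ways; the across-period shift dominates (133 vs 114 pm).
Na > Li: Na sits below Li in group 1, so the down-group effect alone puts Na larger.
Ba > Na: the two effects oppose for this pair; the down-group effect wins (196 vs 155 pm).
Rb > Ba: the two effects oppose for this pair; the across-period effect wins (210 vs 196 pm).
Approximate values (pm): Li 133, O 63, Na 155, Br 114, Rb 210, Ba 196.
So from smallest to largest: O < Br < Li < Na < Ba < Rb.

O, Br, Li, Na, Ba, Rb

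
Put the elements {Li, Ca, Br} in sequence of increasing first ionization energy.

Across a period the outer electron is held more tightly (higher IE₁); down a group it sits in a higher shell, more shielded, and comes off more easily.
These span different periods and groups, so the two trends combine.
Ca > Li: the two effects oppose for this pair; the across-period effect wins (590 vs 520 kJ/mol).
Br > Ca: both are in period 4; the period trend gives Br the larger value.
Approximate values (kJ/mol): Li 520, Ca 590, Br 1140.
So from lowest to highest: Li < Ca < Br.

Li < Ca < Br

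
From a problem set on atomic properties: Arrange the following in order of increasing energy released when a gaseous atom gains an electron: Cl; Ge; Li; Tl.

Li is in period 2, group 1; Cl is in period 3, group 17; Ge is in period 4, group 14; Tl is in period 6, group 13.
Adding an electron releases more energy for atoms nearer the top right (short of the noble gases).
Here both period and group differ, so the two effects have to be weighed against each other.
Li > Tl: period and group pull opposite ways; the down-group shift dominates (60 vs 19 kJ/mol).
Ge > Li: the two effects oppose for this pair; the across-period effect wins (119 vs 60 kJ/mol).
Cl > Ge: both effects reinforce here, so Cl is clearly the higher of the two.
Approximate values (kJ/mol): Li 60, Cl 349, Ge 119, Tl 19.
So from lowest to highest: Tl < Li < Ge < Cl.

Tl < Li < Ge < Cl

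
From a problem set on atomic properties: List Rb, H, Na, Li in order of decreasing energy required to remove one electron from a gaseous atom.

H, Li, Na, Rb

H is in period 1, group 1; Li is in period 2, group 1; Na is in period 3, group 1; Rb is in period 5, group 1.
Across a period the outer electron is held more tightly (higher IE₁); down a group it sits in a higher shell, more shielded, and comes off more easily.
All are in group 1, so first ionization energy increases up the group.
So from highest to lowest: H > Li > Na > Rb.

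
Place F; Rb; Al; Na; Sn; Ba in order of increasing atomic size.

F is in period 2, group 17; Na is in period 3, group 1; Al is in period 3, group 13; Rb is in period 5, group 1; Sn is in period 5, group 14; Ba is in period 6, group 2.
Across a period the added protons contract the valence shell; down a group each new principal shell makes the atom larger.
Here both period and group differ, so the two effects have to be weighed against each other.
Al > F: relative to F, both the across-period and down-group shifts push Al's atomic radius up.
Sn > Al: the two effects oppose for this pair; the down-group effect wins (140 vs 126 pm).
Na > Sn: the two effects oppose for this pair; the across-period effect wins (155 vs 140 pm).
Ba > Na: period and group pull opposite ways; the down-group shift dominates (196 vs 155 pm).
Rb > Ba: period and group pull opposite ways; the across-period shift dominates (210 vs 196 pm).
For reference (pm): F 64, Na 155, Al 126, Rb 210, Sn 140, Ba 196.
So from smallest to largest: F < Al < Sn < Na < Ba < Rb.

F, Al, Sn, Na, Ba, Rb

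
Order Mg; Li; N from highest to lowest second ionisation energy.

Consider each +1 ion: Mg⁺ still has 1 valence electron; Li⁺ is the bare [He] core; N⁺ still has 4 valence electrons.
Pulling an electron out of a noble-gas core costs far more than removing a remaining valence electron, so Li sits at the high end of IE_2.
Valence configurations: Mg⁺ [Ne]3s¹, N⁺ [He]2s²2p².
Approximate IE_2 values (kJ/mol): Mg 1451, Li 7298, N 2856.
So the second ionization energies run Mg < N < Li.

Li > N > Mg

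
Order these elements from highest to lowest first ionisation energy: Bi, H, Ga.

H is in period 1, group 1; Ga is in period 4, group 13; Bi is in period 6, group 15.
IE₁ increases left→right with effective nuclear charge and decreases top→bottom as the valence shell moves farther out.
These span different periods and groups, so the two trends combine.
Bi > Ga: period and group pull opposite ways; the across-period shift dominates (703 vs 579 kJ/mol).
H > Bi: the two effects oppose for this pair; the down-group effect wins (1312 vs 703 kJ/mol).
Approximate values (kJ/mol): H 1312, Ga 579, Bi 703.
So from highest to lowest: H > Bi > Ga.

H > Bi > Ga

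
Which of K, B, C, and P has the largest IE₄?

B

After 3 electrons have been removed, what remains? K³⁺ is already 2 electrons into the core; B³⁺ is the bare [He] core; C³⁺ still has 1 valence electron; P³⁺ still has 2 valence electrons.
Usually core removal costs more than valence removal, but here the competition is close: a tightly held n=2 valence electron can cost more to remove than an n=3 core electron, so the actual values have to decide it.
Valence configurations: C³⁺ [He]2s¹, P³⁺ [Ne]3s².
Tabulated IE_4 (kJ/mol): K 5877, B 25026, C 6223, P 4964.
Hence IE_4: P < K < C < B.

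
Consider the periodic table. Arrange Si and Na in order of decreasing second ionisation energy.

Na > Si

The second ionization energy removes an electron from the +1 ion. For each element: Si⁺ still has 3 valence electrons; Na⁺ is the bare [Ne] core.
Pulling an electron out of a noble-gas core costs far more than removing a remaining valence electron, so Na sits at the high end of IE_2.
The numbers (kJ/mol): Si 1577, Na 4562.
Hence IE_2: Si < Na.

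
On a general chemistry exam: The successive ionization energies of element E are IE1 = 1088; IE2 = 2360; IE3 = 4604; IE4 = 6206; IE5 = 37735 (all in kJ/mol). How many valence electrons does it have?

4

Look for the largest jump between consecutive ionization energies: IE5/IE4 ≈ 6.1, far larger than any earlier ratio.
That jump marks the point where a core electron is being removed. So the atom has 4 valence electrons.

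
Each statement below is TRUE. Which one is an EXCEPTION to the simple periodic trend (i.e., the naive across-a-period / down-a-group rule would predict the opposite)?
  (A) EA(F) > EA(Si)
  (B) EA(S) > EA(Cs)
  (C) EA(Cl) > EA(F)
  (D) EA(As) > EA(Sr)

The general trend: electron affinity increases across a period and decreases down a group.
(A) F (period 2, group 17) vs Si (period 3, group 14): the stated order agrees with the simple trend.
(B) S (period 3, group 16) vs Cs (period 6, group 1): the stated order agrees with the simple trend.
(C) Cl (period 3, group 17) vs F (period 2, group 17): the stated order contradicts the simple trend.
(D) As (period 4, group 15) vs Sr (period 5, group 2): the stated order agrees with the simple trend.
The exception is (C): F's small 2p subshell makes the incoming electron feel strong e⁻–e⁻ repulsion, so Cl actually releases more energy on gaining an electron.

(C)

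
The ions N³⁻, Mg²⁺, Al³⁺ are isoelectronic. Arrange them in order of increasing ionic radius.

Al³⁺ < Mg²⁺ < N³⁻

All of these have 10 electrons, so size is governed by nuclear charge alone: the more protons, the stronger the pull on the same electron cloud, and the smaller the ion.
Nuclear charges: Al³⁺ (Z=13), Mg²⁺ (Z=12), N³⁻ (Z=7).
Smallest to largest: Al³⁺ < Mg²⁺ < N³⁻.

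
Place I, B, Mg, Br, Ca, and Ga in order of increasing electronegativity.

Ca, Mg, Ga, B, I, Br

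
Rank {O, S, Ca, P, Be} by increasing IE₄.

S < P < Ca < O < Be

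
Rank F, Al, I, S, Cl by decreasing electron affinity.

F is in period 2, group 17; Al is in period 3, group 13; S is in period 3, group 16; Cl is in period 3, group 17; I is in period 5, group 17.
EA tends to increase across a period and decrease down a group, though the pattern is less regular than for IE or radius.
Here both period and group differ, so the two effects have to be weighed against each other.
S > Al: S lies to the right of Al in period 3, so the across-period effect alone puts S higher.
I > S: the two effects oppose for this pair; the across-period effect wins (295 vs 200 kJ/mol).
F > I: F sits above I in group 17, so the down-group effect alone puts F higher.
Cl > F: this pair runs against the simple trend — see the exception note.
Note the exception: Cl has a higher electron affinity than F, contrary to the simple trend — F's small 2p subshell makes the incoming electron feel strong e⁻–e⁻ repulsion, so Cl actually releases more energy on gaining an electron.
Tabulated electron affinity (kJ/mol): F 328, Al 42, S 200, Cl 349, I 295.
So from highest to lowest: Cl > F > I > S > Al.

Cl, F, I, S, Al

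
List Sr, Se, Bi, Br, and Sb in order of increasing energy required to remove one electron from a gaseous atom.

Sr < Bi < Sb < Se < Br

Se is in period 4, group 16; Br is in period 4, group 17; Sr is in period 5, group 2; Sb is in period 5, group 15; Bi is in period 6, group 15.
Removing the outermost electron gets harder across a period and easier down a group.
Here both period and group differ, so the two effects have to be weighed against each other.
Bi > Sr: the two effects oppose for this pair; the across-period effect wins (703 vs 550 kJ/mol).
Sb > Bi: Sb sits above Bi in group 15, so the down-group effect alone puts Sb higher.
Se > Sb: relative to Sb, both the across-period and down-group shifts push Se's first ionization energy up.
Br > Se: both are in period 4; the period trend gives Br the larger value.
For reference (kJ/mol): Se 941, Br 1140, Sr 550, Sb 831, Bi 703.
So from lowest to highest: Sr < Bi < Sb < Se < Br.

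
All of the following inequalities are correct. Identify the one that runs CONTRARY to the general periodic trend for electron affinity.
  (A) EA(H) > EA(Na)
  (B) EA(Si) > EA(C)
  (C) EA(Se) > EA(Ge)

The general trend: electron affinity increases across a period and decreases down a group.
(A) H (period 1, group 1) vs Na (period 3, group 1): the stated order agrees with the simple trend.
(B) Si (period 3, group 14) vs C (period 2, group 14): the stated order contradicts the simple trend.
(C) Se (period 4, group 16) vs Ge (period 4, group 14): the stated order agrees with the simple trend.
The exception is (B): Si's larger, more diffuse 3p orbitals accept an added electron slightly more readily than C's compact 2p.

(B)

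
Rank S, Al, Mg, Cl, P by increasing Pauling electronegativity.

Mg is in period 3, group 2; Al is in period 3, group 13; P is in period 3, group 15; S is in period 3, group 16; Cl is in period 3, group 17.
Smaller atoms with higher effective nuclear charge are more electronegative.
All lie in period 3, so electronegativity increases left to right.
So from lowest to highest: Mg < Al < P < S < Cl.

Mg < Al < P < S < Cl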